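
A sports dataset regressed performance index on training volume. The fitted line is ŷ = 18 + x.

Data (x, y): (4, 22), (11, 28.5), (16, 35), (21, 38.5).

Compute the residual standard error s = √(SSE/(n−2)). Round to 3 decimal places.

s = 0.866

x=4: ŷ = 18 + 4 = 22; r = 22 − 22 = 0
x=11: ŷ = 18 + 11 = 29; r = 28.5 − 29 = -0.5
x=16: ŷ = 18 + 16 = 34; r = 35 − 34 = 1
x=21: ŷ = 18 + 21 = 39; r = 38.5 − 39 = -0.5
SSE = 0 + 0.25 + 1 + 0.25 = 1.5
s = √(1.5/2) = √0.75 ≈ 0.866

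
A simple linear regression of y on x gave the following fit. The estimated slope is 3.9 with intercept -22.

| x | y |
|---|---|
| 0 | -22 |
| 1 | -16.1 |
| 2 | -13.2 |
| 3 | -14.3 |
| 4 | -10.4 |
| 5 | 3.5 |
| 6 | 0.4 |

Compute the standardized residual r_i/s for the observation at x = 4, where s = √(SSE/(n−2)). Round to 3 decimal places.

-1.040

x=0: ŷ = -22 + 3.9·0 = -22; r = -22 − (-22) = 0
x=1: ŷ = -22 + 3.9·1 = -18.1; r = -16.1 − (-18.1) = 2
x=2: ŷ = -22 + 3.9·2 = -14.2; r = -13.2 − (-14.2) = 1
x=3: ŷ = -22 + 3.9·3 = -10.3; r = -14.3 − (-10.3) = -4
x=4: ŷ = -22 + 3.9·4 = -6.4; r = -10.4 − (-6.4) = -4
x=5: ŷ = -22 + 3.9·5 = -2.5; r = 3.5 − (-2.5) = 6
x=6: ŷ = -22 + 3.9·6 = 1.4; r = 0.4 − 1.4 = -1
SSE = 0 + 4 + 1 + 16 + 16 + 36 + 1 = 74
s = √(74/5) = 3.84708
r/s = -4 / 3.84708 = -1.040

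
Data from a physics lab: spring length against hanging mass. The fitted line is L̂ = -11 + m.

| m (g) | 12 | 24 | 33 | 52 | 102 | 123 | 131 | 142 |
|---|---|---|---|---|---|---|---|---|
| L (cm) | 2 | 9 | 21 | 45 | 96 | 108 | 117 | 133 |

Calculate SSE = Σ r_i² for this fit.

SSE = 88

m=12: L̂ = -11 + 12 = 1; r = 2 − 1 = 1
m=24: L̂ = -11 + 24 = 13; r = 9 − 13 = -4
m=33: L̂ = -11 + 33 = 22; r = 21 − 22 = -1
m=52: L̂ = -11 + 52 = 41; r = 45 − 41 = 4
m=102: L̂ = -11 + 102 = 91; r = 96 − 91 = 5
m=123: L̂ = -11 + 123 = 112; r = 108 − 112 = -4
m=131: L̂ = -11 + 131 = 120; r = 117 − 120 = -3
m=142: L̂ = -11 + 142 = 131; r = 133 − 131 = 2
SSE = 1 + 16 + 1 + 16 + 25 + 16 + 9 + 4 = 88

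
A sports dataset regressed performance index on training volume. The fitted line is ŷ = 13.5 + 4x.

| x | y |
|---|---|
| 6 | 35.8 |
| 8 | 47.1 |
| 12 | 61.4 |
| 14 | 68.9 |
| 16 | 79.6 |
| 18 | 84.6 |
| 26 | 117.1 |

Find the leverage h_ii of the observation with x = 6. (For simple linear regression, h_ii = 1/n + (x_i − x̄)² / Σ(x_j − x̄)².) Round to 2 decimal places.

h = 0.40

x̄ = (6 + 8 + 12 + 14 + 16 + 18 + 26)/7 = 14.2857
Σ(x − x̄)² = 68.6531 + 39.5102 + 5.22449 + 0.0816327 + 2.93878 + 13.7959 + 137.224 = 267.429
h = 1/7 + (-8.28571)²/267.429 = 0.142857 + 0.256716 = 0.40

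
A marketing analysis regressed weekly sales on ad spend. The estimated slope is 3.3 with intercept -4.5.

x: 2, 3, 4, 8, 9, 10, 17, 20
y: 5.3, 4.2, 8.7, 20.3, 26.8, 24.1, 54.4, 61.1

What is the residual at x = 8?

ŷ = -4.5 + 3.3·8 = 21.9
r = 20.3 − 21.9 = -1.6

r = -1.6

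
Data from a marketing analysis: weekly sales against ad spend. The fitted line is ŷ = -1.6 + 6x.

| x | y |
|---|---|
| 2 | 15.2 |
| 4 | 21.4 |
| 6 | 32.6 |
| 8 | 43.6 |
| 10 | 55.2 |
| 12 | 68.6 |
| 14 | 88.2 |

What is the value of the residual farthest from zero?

x=2: ŷ = -1.6 + 6·2 = 10.4; e = 15.2 − 10.4 = 4.8
x=4: ŷ = -1.6 + 6·4 = 22.4; e = 21.4 − 22.4 = -1
x=6: ŷ = -1.6 + 6·6 = 34.4; e = 32.6 − 34.4 = -1.8
x=8: ŷ = -1.6 + 6·8 = 46.4; e = 43.6 − 46.4 = -2.8
x=10: ŷ = -1.6 + 6·10 = 58.4; e = 55.2 − 58.4 = -3.2
x=12: ŷ = -1.6 + 6·12 = 70.4; e = 68.6 − 70.4 = -1.8
x=14: ŷ = -1.6 + 6·14 = 82.4; e = 88.2 − 82.4 = 5.8
Largest |e| is 5.8 at x = 14, residual 5.8.

e = 5.8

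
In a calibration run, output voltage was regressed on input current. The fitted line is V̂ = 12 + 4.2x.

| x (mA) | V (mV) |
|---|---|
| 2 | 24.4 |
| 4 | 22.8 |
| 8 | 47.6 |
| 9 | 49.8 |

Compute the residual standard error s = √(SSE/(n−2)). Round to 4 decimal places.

s = 5.2915

x=2: V̂ = 12 + 4.2·2 = 20.4; e = 24.4 − 20.4 = 4
x=4: V̂ = 12 + 4.2·4 = 28.8; e = 22.8 − 28.8 = -6
x=8: V̂ = 12 + 4.2·8 = 45.6; e = 47.6 − 45.6 = 2
x=9: V̂ = 12 + 4.2·9 = 49.8; e = 49.8 − 49.8 = 0
SSE = 16 + 36 + 4 + 0 = 56
s = √(56/2) = √28 ≈ 5.2915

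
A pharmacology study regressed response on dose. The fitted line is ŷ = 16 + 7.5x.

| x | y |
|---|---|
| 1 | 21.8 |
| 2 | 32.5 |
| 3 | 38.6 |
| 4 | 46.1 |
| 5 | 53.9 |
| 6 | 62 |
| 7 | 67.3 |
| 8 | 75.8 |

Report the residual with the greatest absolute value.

r = -1.7

x=1: ŷ = 16 + 7.5·1 = 23.5; r = 21.8 − 23.5 = -1.7
x=2: ŷ = 16 + 7.5·2 = 31; r = 32.5 − 31 = 1.5
x=3: ŷ = 16 + 7.5·3 = 38.5; r = 38.6 − 38.5 = 0.1
x=4: ŷ = 16 + 7.5·4 = 46; r = 46.1 − 46 = 0.1
x=5: ŷ = 16 + 7.5·5 = 53.5; r = 53.9 − 53.5 = 0.4
x=6: ŷ = 16 + 7.5·6 = 61; r = 62 − 61 = 1
x=7: ŷ = 16 + 7.5·7 = 68.5; r = 67.3 − 68.5 = -1.2
x=8: ŷ = 16 + 7.5·8 = 76; r = 75.8 − 76 = -0.2
Largest |r| is 1.7 at x = 1, residual -1.7.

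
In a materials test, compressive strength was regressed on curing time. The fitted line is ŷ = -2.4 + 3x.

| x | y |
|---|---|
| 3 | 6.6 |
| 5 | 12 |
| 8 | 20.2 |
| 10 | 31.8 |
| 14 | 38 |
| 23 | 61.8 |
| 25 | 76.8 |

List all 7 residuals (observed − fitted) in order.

0, -0.6, -1.4, 4.2, -1.6, -4.8, 4.2

x=3: ŷ = -2.4 + 3·3 = 6.6; e = 6.6 − 6.6 = 0
x=5: ŷ = -2.4 + 3·5 = 12.6; e = 12 − 12.6 = -0.6
x=8: ŷ = -2.4 + 3·8 = 21.6; e = 20.2 − 21.6 = -1.4
x=10: ŷ = -2.4 + 3·10 = 27.6; e = 31.8 − 27.6 = 4.2
x=14: ŷ = -2.4 + 3·14 = 39.6; e = 38 − 39.6 = -1.6
x=23: ŷ = -2.4 + 3·23 = 66.6; e = 61.8 − 66.6 = -4.8
x=25: ŷ = -2.4 + 3·25 = 72.6; e = 76.8 − 72.6 = 4.2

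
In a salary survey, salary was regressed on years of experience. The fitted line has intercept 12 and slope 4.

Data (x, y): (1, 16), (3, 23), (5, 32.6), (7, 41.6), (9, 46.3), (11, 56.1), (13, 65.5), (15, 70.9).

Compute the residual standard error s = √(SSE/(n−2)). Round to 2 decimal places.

s = 1.31

x=1: ŷ = 12 + 4·1 = 16; e = 16 − 16 = 0
x=3: ŷ = 12 + 4·3 = 24; e = 23 − 24 = -1
x=5: ŷ = 12 + 4·5 = 32; e = 32.6 − 32 = 0.6
x=7: ŷ = 12 + 4·7 = 40; e = 41.6 − 40 = 1.6
x=9: ŷ = 12 + 4·9 = 48; e = 46.3 − 48 = -1.7
x=11: ŷ = 12 + 4·11 = 56; e = 56.1 − 56 = 0.1
x=13: ŷ = 12 + 4·13 = 64; e = 65.5 − 64 = 1.5
x=15: ŷ = 12 + 4·15 = 72; e = 70.9 − 72 = -1.1
SSE = 0 + 1 + 0.36 + 2.56 + 2.89 + 0.01 + 2.25 + 1.21 = 10.28
s = √(10.28/6) = √1.71333 ≈ 1.31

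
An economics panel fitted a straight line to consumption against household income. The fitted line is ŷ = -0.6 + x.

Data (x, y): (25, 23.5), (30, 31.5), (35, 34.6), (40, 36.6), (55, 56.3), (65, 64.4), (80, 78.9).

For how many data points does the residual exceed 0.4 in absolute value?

5

x=25: ŷ = -0.6 + 25 = 24.4; r = 23.5 − 24.4 = -0.9
x=30: ŷ = -0.6 + 30 = 29.4; r = 31.5 − 29.4 = 2.1
x=35: ŷ = -0.6 + 35 = 34.4; r = 34.6 − 34.4 = 0.2
x=40: ŷ = -0.6 + 40 = 39.4; r = 36.6 − 39.4 = -2.8
x=55: ŷ = -0.6 + 55 = 54.4; r = 56.3 − 54.4 = 1.9
x=65: ŷ = -0.6 + 65 = 64.4; r = 64.4 − 64.4 = 0
x=80: ŷ = -0.6 + 80 = 79.4; r = 78.9 − 79.4 = -0.5
|r| > 0.4: x=25 (|r|=0.9), x=30 (|r|=2.1), x=40 (|r|=2.8), x=55 (|r|=1.9), x=80 (|r|=0.5) → 5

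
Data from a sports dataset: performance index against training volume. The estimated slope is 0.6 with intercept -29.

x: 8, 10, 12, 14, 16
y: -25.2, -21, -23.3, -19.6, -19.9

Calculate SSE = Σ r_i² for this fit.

SSE = 8.5

x=8: ŷ = -29 + 0.6·8 = -24.2; r = -25.2 − (-24.2) = -1
x=10: ŷ = -29 + 0.6·10 = -23; r = -21 − (-23) = 2
x=12: ŷ = -29 + 0.6·12 = -21.8; r = -23.3 − (-21.8) = -1.5
x=14: ŷ = -29 + 0.6·14 = -20.6; r = -19.6 − (-20.6) = 1
x=16: ŷ = -29 + 0.6·16 = -19.4; r = -19.9 − (-19.4) = -0.5
SSE = 1 + 4 + 2.25 + 1 + 0.25 = 8.5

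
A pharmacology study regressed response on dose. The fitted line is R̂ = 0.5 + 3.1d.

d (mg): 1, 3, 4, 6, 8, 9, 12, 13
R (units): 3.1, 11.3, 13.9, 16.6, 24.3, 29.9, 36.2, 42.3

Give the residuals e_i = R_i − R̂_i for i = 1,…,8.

-0.5, 1.5, 1, -2.5, -1, 1.5, -1.5, 1.5

d=1: R̂ = 0.5 + 3.1·1 = 3.6; e = 3.1 − 3.6 = -0.5
d=3: R̂ = 0.5 + 3.1·3 = 9.8; e = 11.3 − 9.8 = 1.5
d=4: R̂ = 0.5 + 3.1·4 = 12.9; e = 13.9 − 12.9 = 1
d=6: R̂ = 0.5 + 3.1·6 = 19.1; e = 16.6 − 19.1 = -2.5
d=8: R̂ = 0.5 + 3.1·8 = 25.3; e = 24.3 − 25.3 = -1
d=9: R̂ = 0.5 + 3.1·9 = 28.4; e = 29.9 − 28.4 = 1.5
d=12: R̂ = 0.5 + 3.1·12 = 37.7; e = 36.2 − 37.7 = -1.5
d=13: R̂ = 0.5 + 3.1·13 = 40.8; e = 42.3 − 40.8 = 1.5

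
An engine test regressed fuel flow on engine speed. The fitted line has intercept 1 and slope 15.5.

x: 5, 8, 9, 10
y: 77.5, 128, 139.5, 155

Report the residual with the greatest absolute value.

r = 3

x=5: ŷ = 1 + 15.5·5 = 78.5; r = 77.5 − 78.5 = -1
x=8: ŷ = 1 + 15.5·8 = 125; r = 128 − 125 = 3
x=9: ŷ = 1 + 15.5·9 = 140.5; r = 139.5 − 140.5 = -1
x=10: ŷ = 1 + 15.5·10 = 156; r = 155 − 156 = -1
Largest |r| is 3 at x = 8, residual 3.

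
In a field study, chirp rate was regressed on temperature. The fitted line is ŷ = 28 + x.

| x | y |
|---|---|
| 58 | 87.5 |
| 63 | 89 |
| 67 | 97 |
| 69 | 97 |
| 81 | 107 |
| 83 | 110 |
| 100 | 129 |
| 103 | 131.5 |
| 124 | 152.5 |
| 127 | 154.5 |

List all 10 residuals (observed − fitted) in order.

1.5, -2, 2, 0, -2, -1, 1, 0.5, 0.5, -0.5

x=58: ŷ = 28 + 58 = 86; e = 87.5 − 86 = 1.5
x=63: ŷ = 28 + 63 = 91; e = 89 − 91 = -2
x=67: ŷ = 28 + 67 = 95; e = 97 − 95 = 2
x=69: ŷ = 28 + 69 = 97; e = 97 − 97 = 0
x=81: ŷ = 28 + 81 = 109; e = 107 − 109 = -2
x=83: ŷ = 28 + 83 = 111; e = 110 − 111 = -1
x=100: ŷ = 28 + 100 = 128; e = 129 − 128 = 1
x=103: ŷ = 28 + 103 = 131; e = 131.5 − 131 = 0.5
x=124: ŷ = 28 + 124 = 152; e = 152.5 − 152 = 0.5
x=127: ŷ = 28 + 127 = 155; e = 154.5 − 155 = -0.5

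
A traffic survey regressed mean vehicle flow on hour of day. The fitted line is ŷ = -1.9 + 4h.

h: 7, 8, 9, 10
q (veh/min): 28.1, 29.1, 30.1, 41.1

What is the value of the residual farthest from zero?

r = -4

h=7: ŷ = -1.9 + 4·7 = 26.1; r = 28.1 − 26.1 = 2
h=8: ŷ = -1.9 + 4·8 = 30.1; r = 29.1 − 30.1 = -1
h=9: ŷ = -1.9 + 4·9 = 34.1; r = 30.1 − 34.1 = -4
h=10: ŷ = -1.9 + 4·10 = 38.1; r = 41.1 − 38.1 = 3
Largest |r| is 4 at h = 9, residual -4.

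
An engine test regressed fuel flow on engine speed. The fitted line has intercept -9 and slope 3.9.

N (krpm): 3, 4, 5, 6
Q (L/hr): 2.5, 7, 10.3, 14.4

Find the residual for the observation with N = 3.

ŷ = -9 + 3.9·3 = 2.7
r = 2.5 − 2.7 = -0.2

r = -0.2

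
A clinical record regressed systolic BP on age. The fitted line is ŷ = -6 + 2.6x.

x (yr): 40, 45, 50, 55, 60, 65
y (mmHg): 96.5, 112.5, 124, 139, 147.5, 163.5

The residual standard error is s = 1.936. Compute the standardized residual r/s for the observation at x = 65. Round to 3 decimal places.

ŷ = -6 + 2.6·65 = 163
r = 163.5 − 163 = 0.5
r/s = 0.5 / 1.936 = 0.258

0.258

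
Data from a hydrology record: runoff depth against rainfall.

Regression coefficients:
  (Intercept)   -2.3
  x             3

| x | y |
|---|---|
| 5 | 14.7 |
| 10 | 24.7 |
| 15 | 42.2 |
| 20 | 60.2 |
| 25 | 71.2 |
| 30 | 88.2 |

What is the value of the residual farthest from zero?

x=5: ŷ = -2.3 + 3·5 = 12.7; e = 14.7 − 12.7 = 2
x=10: ŷ = -2.3 + 3·10 = 27.7; e = 24.7 − 27.7 = -3
x=15: ŷ = -2.3 + 3·15 = 42.7; e = 42.2 − 42.7 = -0.5
x=20: ŷ = -2.3 + 3·20 = 57.7; e = 60.2 − 57.7 = 2.5
x=25: ŷ = -2.3 + 3·25 = 72.7; e = 71.2 − 72.7 = -1.5
x=30: ŷ = -2.3 + 3·30 = 87.7; e = 88.2 − 87.7 = 0.5
Largest |e| is 3 at x = 10, residual -3.

e = -3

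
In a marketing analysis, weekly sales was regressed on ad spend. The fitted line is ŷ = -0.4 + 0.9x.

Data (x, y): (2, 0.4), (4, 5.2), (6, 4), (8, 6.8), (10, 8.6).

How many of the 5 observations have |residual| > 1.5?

x=2: ŷ = -0.4 + 0.9·2 = 1.4; r = 0.4 − 1.4 = -1
x=4: ŷ = -0.4 + 0.9·4 = 3.2; r = 5.2 − 3.2 = 2
x=6: ŷ = -0.4 + 0.9·6 = 5; r = 4 − 5 = -1
x=8: ŷ = -0.4 + 0.9·8 = 6.8; r = 6.8 − 6.8 = 0
x=10: ŷ = -0.4 + 0.9·10 = 8.6; r = 8.6 − 8.6 = 0
|r| > 1.5: x=4 (|r|=2) → 1

1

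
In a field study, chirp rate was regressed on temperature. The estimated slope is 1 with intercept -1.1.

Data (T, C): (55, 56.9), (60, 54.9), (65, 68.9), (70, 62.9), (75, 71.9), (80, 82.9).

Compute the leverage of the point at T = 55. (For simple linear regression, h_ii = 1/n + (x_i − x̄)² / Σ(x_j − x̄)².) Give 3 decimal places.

h = 0.524

T̄ = (55 + 60 + 65 + 70 + 75 + 80)/6 = 67.5
Σ(T − T̄)² = 156.25 + 56.25 + 6.25 + 6.25 + 56.25 + 156.25 = 437.5
h = 1/6 + (-12.5)²/437.5 = 0.166667 + 0.357143 = 0.524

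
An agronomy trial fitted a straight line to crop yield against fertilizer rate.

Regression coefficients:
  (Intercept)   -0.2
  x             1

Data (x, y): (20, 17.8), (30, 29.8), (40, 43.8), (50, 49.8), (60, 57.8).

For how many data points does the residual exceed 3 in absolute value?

1

x=20: ŷ = -0.2 + 20 = 19.8; e = 17.8 − 19.8 = -2
x=30: ŷ = -0.2 + 30 = 29.8; e = 29.8 − 29.8 = 0
x=40: ŷ = -0.2 + 40 = 39.8; e = 43.8 − 39.8 = 4
x=50: ŷ = -0.2 + 50 = 49.8; e = 49.8 − 49.8 = 0
x=60: ŷ = -0.2 + 60 = 59.8; e = 57.8 − 59.8 = -2
|e| > 3: x=40 (|e|=4) → 1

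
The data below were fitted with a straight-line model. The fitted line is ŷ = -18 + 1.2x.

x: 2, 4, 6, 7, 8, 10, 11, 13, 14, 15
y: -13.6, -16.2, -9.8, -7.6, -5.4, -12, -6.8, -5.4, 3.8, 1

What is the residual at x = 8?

e = 3

ŷ = -18 + 1.2·8 = -8.4
e = -5.4 − (-8.4) = 3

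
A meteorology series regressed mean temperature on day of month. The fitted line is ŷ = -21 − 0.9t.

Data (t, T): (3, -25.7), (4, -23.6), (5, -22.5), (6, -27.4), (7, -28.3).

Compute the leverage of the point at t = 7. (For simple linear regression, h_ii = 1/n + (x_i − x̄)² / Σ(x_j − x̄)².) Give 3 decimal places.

t̄ = (3 + 4 + 5 + 6 + 7)/5 = 5
Σ(t − t̄)² = 4 + 1 + 0 + 1 + 4 = 10
h = 1/5 + (2)²/10 = 0.2 + 0.4 = 0.600

h = 0.600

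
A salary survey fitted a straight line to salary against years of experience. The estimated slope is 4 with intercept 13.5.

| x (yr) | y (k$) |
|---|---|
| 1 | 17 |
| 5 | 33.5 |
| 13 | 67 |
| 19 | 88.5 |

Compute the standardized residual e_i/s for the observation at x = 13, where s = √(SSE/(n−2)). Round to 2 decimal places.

1.13

x=1: ŷ = 13.5 + 4·1 = 17.5; e = 17 − 17.5 = -0.5
x=5: ŷ = 13.5 + 4·5 = 33.5; e = 33.5 − 33.5 = 0
x=13: ŷ = 13.5 + 4·13 = 65.5; e = 67 − 65.5 = 1.5
x=19: ŷ = 13.5 + 4·19 = 89.5; e = 88.5 − 89.5 = -1
SSE = 0.25 + 0 + 2.25 + 1 = 3.5
s = √(3.5/2) = 1.32288
e/s = 1.5 / 1.32288 = 1.13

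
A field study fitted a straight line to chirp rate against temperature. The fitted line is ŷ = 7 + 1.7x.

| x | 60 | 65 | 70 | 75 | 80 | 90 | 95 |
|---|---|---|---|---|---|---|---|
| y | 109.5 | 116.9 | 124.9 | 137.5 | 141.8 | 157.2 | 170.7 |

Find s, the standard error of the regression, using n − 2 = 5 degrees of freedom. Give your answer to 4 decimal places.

s = 2.2334

x=60: ŷ = 7 + 1.7·60 = 109; e = 109.5 − 109 = 0.5
x=65: ŷ = 7 + 1.7·65 = 117.5; e = 116.9 − 117.5 = -0.6
x=70: ŷ = 7 + 1.7·70 = 126; e = 124.9 − 126 = -1.1
x=75: ŷ = 7 + 1.7·75 = 134.5; e = 137.5 − 134.5 = 3
x=80: ŷ = 7 + 1.7·80 = 143; e = 141.8 − 143 = -1.2
x=90: ŷ = 7 + 1.7·90 = 160; e = 157.2 − 160 = -2.8
x=95: ŷ = 7 + 1.7·95 = 168.5; e = 170.7 − 168.5 = 2.2
SSE = 0.25 + 0.36 + 1.21 + 9 + 1.44 + 7.84 + 4.84 = 24.94
s = √(24.94/5) = √4.988 ≈ 2.2334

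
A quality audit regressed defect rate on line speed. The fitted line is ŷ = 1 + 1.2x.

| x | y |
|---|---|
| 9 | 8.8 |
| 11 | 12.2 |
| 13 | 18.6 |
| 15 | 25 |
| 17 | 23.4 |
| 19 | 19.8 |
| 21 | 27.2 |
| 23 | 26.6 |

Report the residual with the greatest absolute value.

e = 6

x=9: ŷ = 1 + 1.2·9 = 11.8; e = 8.8 − 11.8 = -3
x=11: ŷ = 1 + 1.2·11 = 14.2; e = 12.2 − 14.2 = -2
x=13: ŷ = 1 + 1.2·13 = 16.6; e = 18.6 − 16.6 = 2
x=15: ŷ = 1 + 1.2·15 = 19; e = 25 − 19 = 6
x=17: ŷ = 1 + 1.2·17 = 21.4; e = 23.4 − 21.4 = 2
x=19: ŷ = 1 + 1.2·19 = 23.8; e = 19.8 − 23.8 = -4
x=21: ŷ = 1 + 1.2·21 = 26.2; e = 27.2 − 26.2 = 1
x=23: ŷ = 1 + 1.2·23 = 28.6; e = 26.6 − 28.6 = -2
Largest |e| is 6 at x = 15, residual 6.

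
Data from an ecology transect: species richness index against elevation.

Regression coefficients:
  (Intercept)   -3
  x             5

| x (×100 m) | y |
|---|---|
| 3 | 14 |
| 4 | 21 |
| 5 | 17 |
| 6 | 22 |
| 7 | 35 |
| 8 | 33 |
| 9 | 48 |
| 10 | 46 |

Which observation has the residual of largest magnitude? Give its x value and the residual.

x=3: ŷ = -3 + 5·3 = 12; r = 14 − 12 = 2
x=4: ŷ = -3 + 5·4 = 17; r = 21 − 17 = 4
x=5: ŷ = -3 + 5·5 = 22; r = 17 − 22 = -5
x=6: ŷ = -3 + 5·6 = 27; r = 22 − 27 = -5
x=7: ŷ = -3 + 5·7 = 32; r = 35 − 32 = 3
x=8: ŷ = -3 + 5·8 = 37; r = 33 − 37 = -4
x=9: ŷ = -3 + 5·9 = 42; r = 48 − 42 = 6
x=10: ŷ = -3 + 5·10 = 47; r = 46 − 47 = -1
Largest |r| is 6 at x = 9, residual 6.

x = 9, r = 6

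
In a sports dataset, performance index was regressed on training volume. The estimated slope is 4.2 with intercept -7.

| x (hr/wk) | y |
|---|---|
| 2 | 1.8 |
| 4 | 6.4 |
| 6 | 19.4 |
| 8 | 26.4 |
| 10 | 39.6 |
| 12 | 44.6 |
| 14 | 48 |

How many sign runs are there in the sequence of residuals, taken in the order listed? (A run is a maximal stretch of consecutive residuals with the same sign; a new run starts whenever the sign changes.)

6 runs

x=2: ŷ = -7 + 4.2·2 = 1.4; e = 1.8 − 1.4 = 0.4
x=4: ŷ = -7 + 4.2·4 = 9.8; e = 6.4 − 9.8 = -3.4
x=6: ŷ = -7 + 4.2·6 = 18.2; e = 19.4 − 18.2 = 1.2
x=8: ŷ = -7 + 4.2·8 = 26.6; e = 26.4 − 26.6 = -0.2
x=10: ŷ = -7 + 4.2·10 = 35; e = 39.6 − 35 = 4.6
x=12: ŷ = -7 + 4.2·12 = 43.4; e = 44.6 − 43.4 = 1.2
x=14: ŷ = -7 + 4.2·14 = 51.8; e = 48 − 51.8 = -3.8
Signs: + − + − + + −
Runs: +×1, −×1, +×1, −×1, +×2, −×1 → 6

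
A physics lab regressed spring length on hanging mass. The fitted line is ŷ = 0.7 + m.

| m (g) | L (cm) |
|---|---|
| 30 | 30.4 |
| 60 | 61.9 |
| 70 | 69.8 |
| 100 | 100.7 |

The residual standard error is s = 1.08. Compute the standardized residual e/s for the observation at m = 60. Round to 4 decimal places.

ŷ = 0.7 + 60 = 60.7
e = 61.9 − 60.7 = 1.2
e/s = 1.2 / 1.08 = 1.1111

1.1111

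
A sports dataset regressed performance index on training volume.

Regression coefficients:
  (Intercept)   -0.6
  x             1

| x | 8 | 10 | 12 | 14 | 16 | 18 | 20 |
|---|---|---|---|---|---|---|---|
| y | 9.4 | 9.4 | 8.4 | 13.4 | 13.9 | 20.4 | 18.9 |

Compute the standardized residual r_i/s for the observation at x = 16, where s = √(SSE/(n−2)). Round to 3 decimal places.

-0.678

x=8: ŷ = -0.6 + 8 = 7.4; r = 9.4 − 7.4 = 2
x=10: ŷ = -0.6 + 10 = 9.4; r = 9.4 − 9.4 = 0
x=12: ŷ = -0.6 + 12 = 11.4; r = 8.4 − 11.4 = -3
x=14: ŷ = -0.6 + 14 = 13.4; r = 13.4 − 13.4 = 0
x=16: ŷ = -0.6 + 16 = 15.4; r = 13.9 − 15.4 = -1.5
x=18: ŷ = -0.6 + 18 = 17.4; r = 20.4 − 17.4 = 3
x=20: ŷ = -0.6 + 20 = 19.4; r = 18.9 − 19.4 = -0.5
SSE = 4 + 0 + 9 + 0 + 2.25 + 9 + 0.25 = 24.5
s = √(24.5/5) = 2.21359
r/s = -1.5 / 2.21359 = -0.678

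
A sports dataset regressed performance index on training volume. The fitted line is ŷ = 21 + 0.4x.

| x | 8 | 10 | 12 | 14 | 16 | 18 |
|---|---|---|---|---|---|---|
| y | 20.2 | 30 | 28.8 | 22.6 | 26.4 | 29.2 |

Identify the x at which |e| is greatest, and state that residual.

x=8: ŷ = 21 + 0.4·8 = 24.2; e = 20.2 − 24.2 = -4
x=10: ŷ = 21 + 0.4·10 = 25; e = 30 − 25 = 5
x=12: ŷ = 21 + 0.4·12 = 25.8; e = 28.8 − 25.8 = 3
x=14: ŷ = 21 + 0.4·14 = 26.6; e = 22.6 − 26.6 = -4
x=16: ŷ = 21 + 0.4·16 = 27.4; e = 26.4 − 27.4 = -1
x=18: ŷ = 21 + 0.4·18 = 28.2; e = 29.2 − 28.2 = 1
Largest |e| is 5 at x = 10, residual 5.

x = 10, e = 5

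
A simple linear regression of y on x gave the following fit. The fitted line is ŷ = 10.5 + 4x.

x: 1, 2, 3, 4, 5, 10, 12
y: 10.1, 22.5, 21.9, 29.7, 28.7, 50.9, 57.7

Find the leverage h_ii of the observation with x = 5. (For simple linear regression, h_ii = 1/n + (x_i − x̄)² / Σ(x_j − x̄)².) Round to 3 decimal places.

h = 0.144

x̄ = (1 + 2 + 3 + 4 + 5 + 10 + 12)/7 = 5.28571
Σ(x − x̄)² = 18.3673 + 10.7959 + 5.22449 + 1.65306 + 0.0816327 + 22.2245 + 45.0816 = 103.429
h = 1/7 + (-0.285714)²/103.429 = 0.142857 + 0.000789266 = 0.144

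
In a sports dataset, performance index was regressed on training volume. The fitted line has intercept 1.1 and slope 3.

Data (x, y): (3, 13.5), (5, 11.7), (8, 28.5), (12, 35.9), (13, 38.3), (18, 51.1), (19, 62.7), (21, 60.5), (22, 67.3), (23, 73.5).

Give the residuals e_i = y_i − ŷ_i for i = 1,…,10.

x=3: ŷ = 1.1 + 3·3 = 10.1; e = 13.5 − 10.1 = 3.4
x=5: ŷ = 1.1 + 3·5 = 16.1; e = 11.7 − 16.1 = -4.4
x=8: ŷ = 1.1 + 3·8 = 25.1; e = 28.5 − 25.1 = 3.4
x=12: ŷ = 1.1 + 3·12 = 37.1; e = 35.9 − 37.1 = -1.2
x=13: ŷ = 1.1 + 3·13 = 40.1; e = 38.3 − 40.1 = -1.8
x=18: ŷ = 1.1 + 3·18 = 55.1; e = 51.1 − 55.1 = -4
x=19: ŷ = 1.1 + 3·19 = 58.1; e = 62.7 − 58.1 = 4.6
x=21: ŷ = 1.1 + 3·21 = 64.1; e = 60.5 − 64.1 = -3.6
x=22: ŷ = 1.1 + 3·22 = 67.1; e = 67.3 − 67.1 = 0.2
x=23: ŷ = 1.1 + 3·23 = 70.1; e = 73.5 − 70.1 = 3.4

3.4, -4.4, 3.4, -1.2, -1.8, -4, 4.6, -3.6, 0.2, 3.4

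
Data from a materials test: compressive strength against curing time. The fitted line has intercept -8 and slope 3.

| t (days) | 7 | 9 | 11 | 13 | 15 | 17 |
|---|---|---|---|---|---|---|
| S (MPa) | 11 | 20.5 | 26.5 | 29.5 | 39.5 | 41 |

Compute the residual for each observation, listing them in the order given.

-2, 1.5, 1.5, -1.5, 2.5, -2

t=7: Ŝ = -8 + 3·7 = 13; r = 11 − 13 = -2
t=9: Ŝ = -8 + 3·9 = 19; r = 20.5 − 19 = 1.5
t=11: Ŝ = -8 + 3·11 = 25; r = 26.5 − 25 = 1.5
t=13: Ŝ = -8 + 3·13 = 31; r = 29.5 − 31 = -1.5
t=15: Ŝ = -8 + 3·15 = 37; r = 39.5 − 37 = 2.5
t=17: Ŝ = -8 + 3·17 = 43; r = 41 − 43 = -2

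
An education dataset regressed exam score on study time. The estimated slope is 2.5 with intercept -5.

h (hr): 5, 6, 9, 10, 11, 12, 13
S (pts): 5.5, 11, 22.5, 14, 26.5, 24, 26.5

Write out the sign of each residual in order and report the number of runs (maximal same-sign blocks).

5 runs

h=5: ŷ = -5 + 2.5·5 = 7.5; r = 5.5 − 7.5 = -2
h=6: ŷ = -5 + 2.5·6 = 10; r = 11 − 10 = 1
h=9: ŷ = -5 + 2.5·9 = 17.5; r = 22.5 − 17.5 = 5
h=10: ŷ = -5 + 2.5·10 = 20; r = 14 − 20 = -6
h=11: ŷ = -5 + 2.5·11 = 22.5; r = 26.5 − 22.5 = 4
h=12: ŷ = -5 + 2.5·12 = 25; r = 24 − 25 = -1
h=13: ŷ = -5 + 2.5·13 = 27.5; r = 26.5 − 27.5 = -1
Signs: − + + − + − −
Runs: −×1, +×2, −×1, +×1, −×2 → 5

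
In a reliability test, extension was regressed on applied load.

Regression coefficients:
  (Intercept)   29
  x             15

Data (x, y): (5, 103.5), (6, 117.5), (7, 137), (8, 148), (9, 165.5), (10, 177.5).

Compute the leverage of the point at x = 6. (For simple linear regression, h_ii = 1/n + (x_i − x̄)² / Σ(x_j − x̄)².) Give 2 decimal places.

x̄ = (5 + 6 + 7 + 8 + 9 + 10)/6 = 7.5
Σ(x − x̄)² = 6.25 + 2.25 + 0.25 + 0.25 + 2.25 + 6.25 = 17.5
h = 1/6 + (-1.5)²/17.5 = 0.166667 + 0.128571 = 0.30

h = 0.30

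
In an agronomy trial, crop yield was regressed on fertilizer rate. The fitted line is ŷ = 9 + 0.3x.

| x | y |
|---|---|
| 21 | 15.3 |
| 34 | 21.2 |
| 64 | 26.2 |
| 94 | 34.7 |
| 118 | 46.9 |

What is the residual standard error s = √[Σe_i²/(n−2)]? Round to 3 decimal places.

x=21: ŷ = 9 + 0.3·21 = 15.3; e = 15.3 − 15.3 = 0
x=34: ŷ = 9 + 0.3·34 = 19.2; e = 21.2 − 19.2 = 2
x=64: ŷ = 9 + 0.3·64 = 28.2; e = 26.2 − 28.2 = -2
x=94: ŷ = 9 + 0.3·94 = 37.2; e = 34.7 − 37.2 = -2.5
x=118: ŷ = 9 + 0.3·118 = 44.4; e = 46.9 − 44.4 = 2.5
SSE = 0 + 4 + 4 + 6.25 + 6.25 = 20.5
s = √(20.5/3) = √6.83333 ≈ 2.614

s = 2.614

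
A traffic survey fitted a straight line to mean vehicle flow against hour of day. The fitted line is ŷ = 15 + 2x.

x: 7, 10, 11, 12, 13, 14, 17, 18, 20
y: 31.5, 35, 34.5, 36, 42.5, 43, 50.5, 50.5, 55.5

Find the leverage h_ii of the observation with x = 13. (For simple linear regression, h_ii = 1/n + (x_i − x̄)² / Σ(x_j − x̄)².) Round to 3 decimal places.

x̄ = (7 + 10 + 11 + 12 + 13 + 14 + 17 + 18 + 20)/9 = 13.5556
Σ(x − x̄)² = 42.9753 + 12.642 + 6.53086 + 2.41975 + 0.308642 + 0.197531 + 11.8642 + 19.7531 + 41.5309 = 138.222
h = 1/9 + (-0.555556)²/138.222 = 0.111111 + 0.00223294 = 0.113

h = 0.113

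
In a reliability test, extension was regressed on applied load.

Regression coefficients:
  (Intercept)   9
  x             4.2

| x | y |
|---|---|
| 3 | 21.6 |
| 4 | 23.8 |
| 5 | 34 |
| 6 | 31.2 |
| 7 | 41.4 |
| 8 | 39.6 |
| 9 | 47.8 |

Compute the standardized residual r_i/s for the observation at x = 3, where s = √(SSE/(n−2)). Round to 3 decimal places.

0.000

x=3: ŷ = 9 + 4.2·3 = 21.6; r = 21.6 − 21.6 = 0
x=4: ŷ = 9 + 4.2·4 = 25.8; r = 23.8 − 25.8 = -2
x=5: ŷ = 9 + 4.2·5 = 30; r = 34 − 30 = 4
x=6: ŷ = 9 + 4.2·6 = 34.2; r = 31.2 − 34.2 = -3
x=7: ŷ = 9 + 4.2·7 = 38.4; r = 41.4 − 38.4 = 3
x=8: ŷ = 9 + 4.2·8 = 42.6; r = 39.6 − 42.6 = -3
x=9: ŷ = 9 + 4.2·9 = 46.8; r = 47.8 − 46.8 = 1
SSE = 0 + 4 + 16 + 9 + 9 + 9 + 1 = 48
s = √(48/5) = 3.09839
r/s = 0 / 3.09839 = 0.000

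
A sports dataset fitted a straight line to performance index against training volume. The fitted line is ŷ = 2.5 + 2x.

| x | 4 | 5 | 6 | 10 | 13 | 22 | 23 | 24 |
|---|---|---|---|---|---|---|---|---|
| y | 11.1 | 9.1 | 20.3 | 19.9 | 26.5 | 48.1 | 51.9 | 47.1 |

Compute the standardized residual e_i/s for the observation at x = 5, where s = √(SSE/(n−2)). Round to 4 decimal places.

x=4: ŷ = 2.5 + 2·4 = 10.5; e = 11.1 − 10.5 = 0.6
x=5: ŷ = 2.5 + 2·5 = 12.5; e = 9.1 − 12.5 = -3.4
x=6: ŷ = 2.5 + 2·6 = 14.5; e = 20.3 − 14.5 = 5.8
x=10: ŷ = 2.5 + 2·10 = 22.5; e = 19.9 − 22.5 = -2.6
x=13: ŷ = 2.5 + 2·13 = 28.5; e = 26.5 − 28.5 = -2
x=22: ŷ = 2.5 + 2·22 = 46.5; e = 48.1 − 46.5 = 1.6
x=23: ŷ = 2.5 + 2·23 = 48.5; e = 51.9 − 48.5 = 3.4
x=24: ŷ = 2.5 + 2·24 = 50.5; e = 47.1 − 50.5 = -3.4
SSE = 0.36 + 11.56 + 33.64 + 6.76 + 4 + 2.56 + 11.56 + 11.56 = 82
s = √(82/6) = 3.69685
e/s = -3.4 / 3.69685 = -0.9197

-0.9197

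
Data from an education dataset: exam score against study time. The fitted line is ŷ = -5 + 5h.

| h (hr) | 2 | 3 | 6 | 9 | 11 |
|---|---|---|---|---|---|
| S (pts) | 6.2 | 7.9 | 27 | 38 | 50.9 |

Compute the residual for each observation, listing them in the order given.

1.2, -2.1, 2, -2, 0.9

h=2: ŷ = -5 + 5·2 = 5; e = 6.2 − 5 = 1.2
h=3: ŷ = -5 + 5·3 = 10; e = 7.9 − 10 = -2.1
h=6: ŷ = -5 + 5·6 = 25; e = 27 − 25 = 2
h=9: ŷ = -5 + 5·9 = 40; e = 38 − 40 = -2
h=11: ŷ = -5 + 5·11 = 50; e = 50.9 − 50 = 0.9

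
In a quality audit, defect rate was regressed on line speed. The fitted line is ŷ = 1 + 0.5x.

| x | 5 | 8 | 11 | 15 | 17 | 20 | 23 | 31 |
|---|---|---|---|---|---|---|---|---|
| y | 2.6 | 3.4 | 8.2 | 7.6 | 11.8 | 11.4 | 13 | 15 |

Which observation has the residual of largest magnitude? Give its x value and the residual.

x=5: ŷ = 1 + 0.5·5 = 3.5; e = 2.6 − 3.5 = -0.9
x=8: ŷ = 1 + 0.5·8 = 5; e = 3.4 − 5 = -1.6
x=11: ŷ = 1 + 0.5·11 = 6.5; e = 8.2 − 6.5 = 1.7
x=15: ŷ = 1 + 0.5·15 = 8.5; e = 7.6 − 8.5 = -0.9
x=17: ŷ = 1 + 0.5·17 = 9.5; e = 11.8 − 9.5 = 2.3
x=20: ŷ = 1 + 0.5·20 = 11; e = 11.4 − 11 = 0.4
x=23: ŷ = 1 + 0.5·23 = 12.5; e = 13 − 12.5 = 0.5
x=31: ŷ = 1 + 0.5·31 = 16.5; e = 15 − 16.5 = -1.5
Largest |e| is 2.3 at x = 17, residual 2.3.

x = 17, e = 2.3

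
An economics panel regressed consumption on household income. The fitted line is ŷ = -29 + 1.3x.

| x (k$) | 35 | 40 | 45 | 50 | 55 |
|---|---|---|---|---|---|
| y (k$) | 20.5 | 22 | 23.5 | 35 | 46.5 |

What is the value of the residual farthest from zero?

x=35: ŷ = -29 + 1.3·35 = 16.5; r = 20.5 − 16.5 = 4
x=40: ŷ = -29 + 1.3·40 = 23; r = 22 − 23 = -1
x=45: ŷ = -29 + 1.3·45 = 29.5; r = 23.5 − 29.5 = -6
x=50: ŷ = -29 + 1.3·50 = 36; r = 35 − 36 = -1
x=55: ŷ = -29 + 1.3·55 = 42.5; r = 46.5 − 42.5 = 4
Largest |r| is 6 at x = 45, residual -6.

r = -6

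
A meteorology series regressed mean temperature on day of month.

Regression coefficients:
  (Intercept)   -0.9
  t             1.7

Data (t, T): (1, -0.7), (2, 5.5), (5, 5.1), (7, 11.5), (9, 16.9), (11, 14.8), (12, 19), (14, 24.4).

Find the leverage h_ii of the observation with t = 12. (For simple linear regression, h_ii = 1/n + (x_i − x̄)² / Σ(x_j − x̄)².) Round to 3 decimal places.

t̄ = (1 + 2 + 5 + 7 + 9 + 11 + 12 + 14)/8 = 7.625
Σ(t − t̄)² = 43.8906 + 31.6406 + 6.89062 + 0.390625 + 1.89062 + 11.3906 + 19.1406 + 40.6406 = 155.875
h = 1/8 + (4.375)²/155.875 = 0.125 + 0.122795 = 0.248

h = 0.248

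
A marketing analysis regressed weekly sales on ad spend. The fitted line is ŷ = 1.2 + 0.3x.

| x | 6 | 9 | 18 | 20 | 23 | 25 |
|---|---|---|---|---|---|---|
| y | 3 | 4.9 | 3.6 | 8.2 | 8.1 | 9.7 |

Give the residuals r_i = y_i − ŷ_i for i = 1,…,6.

x=6: ŷ = 1.2 + 0.3·6 = 3; r = 3 − 3 = 0
x=9: ŷ = 1.2 + 0.3·9 = 3.9; r = 4.9 − 3.9 = 1
x=18: ŷ = 1.2 + 0.3·18 = 6.6; r = 3.6 − 6.6 = -3
x=20: ŷ = 1.2 + 0.3·20 = 7.2; r = 8.2 − 7.2 = 1
x=23: ŷ = 1.2 + 0.3·23 = 8.1; r = 8.1 − 8.1 = 0
x=25: ŷ = 1.2 + 0.3·25 = 8.7; r = 9.7 − 8.7 = 1

0, 1, -3, 1, 0, 1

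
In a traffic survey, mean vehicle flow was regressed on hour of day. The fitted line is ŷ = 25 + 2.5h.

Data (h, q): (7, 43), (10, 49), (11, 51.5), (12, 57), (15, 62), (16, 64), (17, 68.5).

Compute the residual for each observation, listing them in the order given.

h=7: ŷ = 25 + 2.5·7 = 42.5; r = 43 − 42.5 = 0.5
h=10: ŷ = 25 + 2.5·10 = 50; r = 49 − 50 = -1
h=11: ŷ = 25 + 2.5·11 = 52.5; r = 51.5 − 52.5 = -1
h=12: ŷ = 25 + 2.5·12 = 55; r = 57 − 55 = 2
h=15: ŷ = 25 + 2.5·15 = 62.5; r = 62 − 62.5 = -0.5
h=16: ŷ = 25 + 2.5·16 = 65; r = 64 − 65 = -1
h=17: ŷ = 25 + 2.5·17 = 67.5; r = 68.5 − 67.5 = 1

0.5, -1, -1, 2, -0.5, -1, 1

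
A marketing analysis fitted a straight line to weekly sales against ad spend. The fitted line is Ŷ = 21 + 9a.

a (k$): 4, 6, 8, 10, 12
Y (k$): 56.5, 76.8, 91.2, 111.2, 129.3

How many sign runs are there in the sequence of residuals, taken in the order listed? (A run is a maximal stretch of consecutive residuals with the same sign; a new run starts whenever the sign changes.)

a=4: Ŷ = 21 + 9·4 = 57; e = 56.5 − 57 = -0.5
a=6: Ŷ = 21 + 9·6 = 75; e = 76.8 − 75 = 1.8
a=8: Ŷ = 21 + 9·8 = 93; e = 91.2 − 93 = -1.8
a=10: Ŷ = 21 + 9·10 = 111; e = 111.2 − 111 = 0.2
a=12: Ŷ = 21 + 9·12 = 129; e = 129.3 − 129 = 0.3
Signs: − + − + +
Runs: −×1, +×1, −×1, +×2 → 4

4 runs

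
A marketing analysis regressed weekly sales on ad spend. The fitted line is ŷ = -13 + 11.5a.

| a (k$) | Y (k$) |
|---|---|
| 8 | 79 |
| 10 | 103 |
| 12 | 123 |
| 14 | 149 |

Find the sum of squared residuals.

a=8: ŷ = -13 + 11.5·8 = 79; r = 79 − 79 = 0
a=10: ŷ = -13 + 11.5·10 = 102; r = 103 − 102 = 1
a=12: ŷ = -13 + 11.5·12 = 125; r = 123 − 125 = -2
a=14: ŷ = -13 + 11.5·14 = 148; r = 149 − 148 = 1
SSE = 0 + 1 + 4 + 1 = 6

SSE = 6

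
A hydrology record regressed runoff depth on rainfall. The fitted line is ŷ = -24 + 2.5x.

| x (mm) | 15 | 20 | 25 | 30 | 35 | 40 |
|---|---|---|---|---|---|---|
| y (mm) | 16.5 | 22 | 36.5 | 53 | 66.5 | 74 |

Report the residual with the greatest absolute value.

e = -4

x=15: ŷ = -24 + 2.5·15 = 13.5; e = 16.5 − 13.5 = 3
x=20: ŷ = -24 + 2.5·20 = 26; e = 22 − 26 = -4
x=25: ŷ = -24 + 2.5·25 = 38.5; e = 36.5 − 38.5 = -2
x=30: ŷ = -24 + 2.5·30 = 51; e = 53 − 51 = 2
x=35: ŷ = -24 + 2.5·35 = 63.5; e = 66.5 − 63.5 = 3
x=40: ŷ = -24 + 2.5·40 = 76; e = 74 − 76 = -2
Largest |e| is 4 at x = 20, residual -4.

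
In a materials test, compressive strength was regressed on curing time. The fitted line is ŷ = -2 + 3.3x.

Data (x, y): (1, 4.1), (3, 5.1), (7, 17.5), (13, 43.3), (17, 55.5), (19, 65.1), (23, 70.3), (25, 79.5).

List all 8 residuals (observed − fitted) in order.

2.8, -2.8, -3.6, 2.4, 1.4, 4.4, -3.6, -1

x=1: ŷ = -2 + 3.3·1 = 1.3; r = 4.1 − 1.3 = 2.8
x=3: ŷ = -2 + 3.3·3 = 7.9; r = 5.1 − 7.9 = -2.8
x=7: ŷ = -2 + 3.3·7 = 21.1; r = 17.5 − 21.1 = -3.6
x=13: ŷ = -2 + 3.3·13 = 40.9; r = 43.3 − 40.9 = 2.4
x=17: ŷ = -2 + 3.3·17 = 54.1; r = 55.5 − 54.1 = 1.4
x=19: ŷ = -2 + 3.3·19 = 60.7; r = 65.1 − 60.7 = 4.4
x=23: ŷ = -2 + 3.3·23 = 73.9; r = 70.3 − 73.9 = -3.6
x=25: ŷ = -2 + 3.3·25 = 80.5; r = 79.5 − 80.5 = -1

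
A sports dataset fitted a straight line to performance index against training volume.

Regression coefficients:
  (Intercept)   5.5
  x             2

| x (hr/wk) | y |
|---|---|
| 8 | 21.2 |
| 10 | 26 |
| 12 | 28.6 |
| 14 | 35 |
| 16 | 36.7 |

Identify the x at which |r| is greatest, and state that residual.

x=8: ŷ = 5.5 + 2·8 = 21.5; r = 21.2 − 21.5 = -0.3
x=10: ŷ = 5.5 + 2·10 = 25.5; r = 26 − 25.5 = 0.5
x=12: ŷ = 5.5 + 2·12 = 29.5; r = 28.6 − 29.5 = -0.9
x=14: ŷ = 5.5 + 2·14 = 33.5; r = 35 − 33.5 = 1.5
x=16: ŷ = 5.5 + 2·16 = 37.5; r = 36.7 − 37.5 = -0.8
Largest |r| is 1.5 at x = 14, residual 1.5.

x = 14, r = 1.5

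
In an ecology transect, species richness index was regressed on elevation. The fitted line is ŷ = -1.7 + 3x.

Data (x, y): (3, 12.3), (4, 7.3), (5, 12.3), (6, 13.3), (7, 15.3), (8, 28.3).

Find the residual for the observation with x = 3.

r = 5

ŷ = -1.7 + 3·3 = 7.3
r = 12.3 − 7.3 = 5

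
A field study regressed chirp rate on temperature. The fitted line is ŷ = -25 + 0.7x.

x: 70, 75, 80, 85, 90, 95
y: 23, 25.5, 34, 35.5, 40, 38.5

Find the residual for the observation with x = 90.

ŷ = -25 + 0.7·90 = 38
e = 40 − 38 = 2

e = 2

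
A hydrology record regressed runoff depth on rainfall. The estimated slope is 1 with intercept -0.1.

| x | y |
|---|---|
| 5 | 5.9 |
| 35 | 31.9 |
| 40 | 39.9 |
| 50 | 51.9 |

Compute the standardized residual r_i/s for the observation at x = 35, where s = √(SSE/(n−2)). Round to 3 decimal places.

-1.134

x=5: ŷ = -0.1 + 5 = 4.9; r = 5.9 − 4.9 = 1
x=35: ŷ = -0.1 + 35 = 34.9; r = 31.9 − 34.9 = -3
x=40: ŷ = -0.1 + 40 = 39.9; r = 39.9 − 39.9 = 0
x=50: ŷ = -0.1 + 50 = 49.9; r = 51.9 − 49.9 = 2
SSE = 1 + 9 + 0 + 4 = 14
s = √(14/2) = 2.64575
r/s = -3 / 2.64575 = -1.134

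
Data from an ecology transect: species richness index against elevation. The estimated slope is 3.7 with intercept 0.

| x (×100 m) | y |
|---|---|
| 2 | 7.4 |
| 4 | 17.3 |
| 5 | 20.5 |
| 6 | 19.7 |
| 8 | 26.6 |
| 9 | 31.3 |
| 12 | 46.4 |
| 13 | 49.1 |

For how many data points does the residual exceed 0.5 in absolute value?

7

x=2: ŷ = 3.7·2 = 7.4; e = 7.4 − 7.4 = 0
x=4: ŷ = 3.7·4 = 14.8; e = 17.3 − 14.8 = 2.5
x=5: ŷ = 3.7·5 = 18.5; e = 20.5 − 18.5 = 2
x=6: ŷ = 3.7·6 = 22.2; e = 19.7 − 22.2 = -2.5
x=8: ŷ = 3.7·8 = 29.6; e = 26.6 − 29.6 = -3
x=9: ŷ = 3.7·9 = 33.3; e = 31.3 − 33.3 = -2
x=12: ŷ = 3.7·12 = 44.4; e = 46.4 − 44.4 = 2
x=13: ŷ = 3.7·13 = 48.1; e = 49.1 − 48.1 = 1
|e| > 0.5: x=4 (|e|=2.5), x=5 (|e|=2), x=6 (|e|=2.5), x=8 (|e|=3), x=9 (|e|=2), x=12 (|e|=2), x=13 (|e|=1) → 7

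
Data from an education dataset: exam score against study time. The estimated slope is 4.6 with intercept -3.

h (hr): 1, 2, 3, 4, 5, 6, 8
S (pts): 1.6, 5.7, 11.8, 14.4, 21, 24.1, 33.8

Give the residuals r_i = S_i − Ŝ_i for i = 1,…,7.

h=1: Ŝ = -3 + 4.6·1 = 1.6; r = 1.6 − 1.6 = 0
h=2: Ŝ = -3 + 4.6·2 = 6.2; r = 5.7 − 6.2 = -0.5
h=3: Ŝ = -3 + 4.6·3 = 10.8; r = 11.8 − 10.8 = 1
h=4: Ŝ = -3 + 4.6·4 = 15.4; r = 14.4 − 15.4 = -1
h=5: Ŝ = -3 + 4.6·5 = 20; r = 21 − 20 = 1
h=6: Ŝ = -3 + 4.6·6 = 24.6; r = 24.1 − 24.6 = -0.5
h=8: Ŝ = -3 + 4.6·8 = 33.8; r = 33.8 − 33.8 = 0

0, -0.5, 1, -1, 1, -0.5, 0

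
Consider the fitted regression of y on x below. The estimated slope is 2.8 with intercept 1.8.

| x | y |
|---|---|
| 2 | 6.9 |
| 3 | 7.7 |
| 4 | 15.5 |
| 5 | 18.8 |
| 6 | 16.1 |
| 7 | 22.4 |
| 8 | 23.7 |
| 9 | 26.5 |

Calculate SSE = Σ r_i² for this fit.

SSE = 29.5

x=2: ŷ = 1.8 + 2.8·2 = 7.4; r = 6.9 − 7.4 = -0.5
x=3: ŷ = 1.8 + 2.8·3 = 10.2; r = 7.7 − 10.2 = -2.5
x=4: ŷ = 1.8 + 2.8·4 = 13; r = 15.5 − 13 = 2.5
x=5: ŷ = 1.8 + 2.8·5 = 15.8; r = 18.8 − 15.8 = 3
x=6: ŷ = 1.8 + 2.8·6 = 18.6; r = 16.1 − 18.6 = -2.5
x=7: ŷ = 1.8 + 2.8·7 = 21.4; r = 22.4 − 21.4 = 1
x=8: ŷ = 1.8 + 2.8·8 = 24.2; r = 23.7 − 24.2 = -0.5
x=9: ŷ = 1.8 + 2.8·9 = 27; r = 26.5 − 27 = -0.5
SSE = 0.25 + 6.25 + 6.25 + 9 + 6.25 + 1 + 0.25 + 0.25 = 29.5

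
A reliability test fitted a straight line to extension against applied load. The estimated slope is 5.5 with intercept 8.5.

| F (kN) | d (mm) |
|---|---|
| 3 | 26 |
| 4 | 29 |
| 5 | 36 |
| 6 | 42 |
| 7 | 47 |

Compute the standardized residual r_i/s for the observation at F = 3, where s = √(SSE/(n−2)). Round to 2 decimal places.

F=3: d̂ = 8.5 + 5.5·3 = 25; r = 26 − 25 = 1
F=4: d̂ = 8.5 + 5.5·4 = 30.5; r = 29 − 30.5 = -1.5
F=5: d̂ = 8.5 + 5.5·5 = 36; r = 36 − 36 = 0
F=6: d̂ = 8.5 + 5.5·6 = 41.5; r = 42 − 41.5 = 0.5
F=7: d̂ = 8.5 + 5.5·7 = 47; r = 47 − 47 = 0
SSE = 1 + 2.25 + 0 + 0.25 + 0 = 3.5
s = √(3.5/3) = 1.08012
r/s = 1 / 1.08012 = 0.93

0.93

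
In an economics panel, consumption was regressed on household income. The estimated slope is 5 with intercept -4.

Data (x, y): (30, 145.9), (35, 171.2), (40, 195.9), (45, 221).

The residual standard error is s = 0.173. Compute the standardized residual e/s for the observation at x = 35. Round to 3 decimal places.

ŷ = -4 + 5·35 = 171
e = 171.2 − 171 = 0.2
e/s = 0.2 / 0.173 = 1.156

1.156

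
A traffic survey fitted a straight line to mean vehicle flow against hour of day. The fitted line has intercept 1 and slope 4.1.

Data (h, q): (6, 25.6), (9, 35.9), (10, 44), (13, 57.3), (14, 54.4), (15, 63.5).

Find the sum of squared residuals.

h=6: ŷ = 1 + 4.1·6 = 25.6; e = 25.6 − 25.6 = 0
h=9: ŷ = 1 + 4.1·9 = 37.9; e = 35.9 − 37.9 = -2
h=10: ŷ = 1 + 4.1·10 = 42; e = 44 − 42 = 2
h=13: ŷ = 1 + 4.1·13 = 54.3; e = 57.3 − 54.3 = 3
h=14: ŷ = 1 + 4.1·14 = 58.4; e = 54.4 − 58.4 = -4
h=15: ŷ = 1 + 4.1·15 = 62.5; e = 63.5 − 62.5 = 1
SSE = 0 + 4 + 4 + 9 + 16 + 1 = 34

SSE = 34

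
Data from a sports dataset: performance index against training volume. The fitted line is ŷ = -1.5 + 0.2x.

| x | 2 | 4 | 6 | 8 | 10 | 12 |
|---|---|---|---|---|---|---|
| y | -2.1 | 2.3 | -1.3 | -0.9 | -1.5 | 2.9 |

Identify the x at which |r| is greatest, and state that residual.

x = 4, r = 3

x=2: ŷ = -1.5 + 0.2·2 = -1.1; r = -2.1 − (-1.1) = -1
x=4: ŷ = -1.5 + 0.2·4 = -0.7; r = 2.3 − (-0.7) = 3
x=6: ŷ = -1.5 + 0.2·6 = -0.3; r = -1.3 − (-0.3) = -1
x=8: ŷ = -1.5 + 0.2·8 = 0.1; r = -0.9 − 0.1 = -1
x=10: ŷ = -1.5 + 0.2·10 = 0.5; r = -1.5 − 0.5 = -2
x=12: ŷ = -1.5 + 0.2·12 = 0.9; r = 2.9 − 0.9 = 2
Largest |r| is 3 at x = 4, residual 3.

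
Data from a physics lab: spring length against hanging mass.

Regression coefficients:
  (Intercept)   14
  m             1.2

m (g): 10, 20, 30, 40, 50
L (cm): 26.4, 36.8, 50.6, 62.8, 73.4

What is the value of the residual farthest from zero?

m=10: ŷ = 14 + 1.2·10 = 26; e = 26.4 − 26 = 0.4
m=20: ŷ = 14 + 1.2·20 = 38; e = 36.8 − 38 = -1.2
m=30: ŷ = 14 + 1.2·30 = 50; e = 50.6 − 50 = 0.6
m=40: ŷ = 14 + 1.2·40 = 62; e = 62.8 − 62 = 0.8
m=50: ŷ = 14 + 1.2·50 = 74; e = 73.4 − 74 = -0.6
Largest |e| is 1.2 at m = 20, residual -1.2.

e = -1.2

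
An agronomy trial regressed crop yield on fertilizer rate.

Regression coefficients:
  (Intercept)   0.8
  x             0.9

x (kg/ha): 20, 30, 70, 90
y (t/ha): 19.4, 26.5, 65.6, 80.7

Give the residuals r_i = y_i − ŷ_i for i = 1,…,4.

x=20: ŷ = 0.8 + 0.9·20 = 18.8; r = 19.4 − 18.8 = 0.6
x=30: ŷ = 0.8 + 0.9·30 = 27.8; r = 26.5 − 27.8 = -1.3
x=70: ŷ = 0.8 + 0.9·70 = 63.8; r = 65.6 − 63.8 = 1.8
x=90: ŷ = 0.8 + 0.9·90 = 81.8; r = 80.7 − 81.8 = -1.1

0.6, -1.3, 1.8, -1.1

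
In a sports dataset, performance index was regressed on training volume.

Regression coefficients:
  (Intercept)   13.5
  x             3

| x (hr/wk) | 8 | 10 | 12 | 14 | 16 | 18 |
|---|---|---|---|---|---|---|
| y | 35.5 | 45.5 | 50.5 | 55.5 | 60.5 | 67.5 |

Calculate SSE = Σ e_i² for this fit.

x=8: ŷ = 13.5 + 3·8 = 37.5; e = 35.5 − 37.5 = -2
x=10: ŷ = 13.5 + 3·10 = 43.5; e = 45.5 − 43.5 = 2
x=12: ŷ = 13.5 + 3·12 = 49.5; e = 50.5 − 49.5 = 1
x=14: ŷ = 13.5 + 3·14 = 55.5; e = 55.5 − 55.5 = 0
x=16: ŷ = 13.5 + 3·16 = 61.5; e = 60.5 − 61.5 = -1
x=18: ŷ = 13.5 + 3·18 = 67.5; e = 67.5 − 67.5 = 0
SSE = 4 + 4 + 1 + 0 + 1 + 0 = 10

SSE = 10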